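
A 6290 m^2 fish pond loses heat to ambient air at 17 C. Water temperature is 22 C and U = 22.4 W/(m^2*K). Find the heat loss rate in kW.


Temperature difference dT = 22 - 17 = 5 K
Heat loss (W) = U * A * dT = 22.4 * 6290 * 5 = 704480 W
Convert to kW: 704480 / 1000 = 704.48 kW

704.48 kW


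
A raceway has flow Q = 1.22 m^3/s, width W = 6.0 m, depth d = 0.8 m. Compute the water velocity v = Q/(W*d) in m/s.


Cross-sectional area = W * d = 6.0 * 0.8 = 4.8 m^2
Velocity = Q / A = 1.22 / 4.8 = 0.254167 m/s

0.254167 m/s


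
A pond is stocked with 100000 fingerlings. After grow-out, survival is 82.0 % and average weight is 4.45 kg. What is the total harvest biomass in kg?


Survivors = 100000 * 82.0/100 = 82000 fish
Harvest biomass = survivors * W_f = 82000 * 4.45 = 364900 kg

364900 kg


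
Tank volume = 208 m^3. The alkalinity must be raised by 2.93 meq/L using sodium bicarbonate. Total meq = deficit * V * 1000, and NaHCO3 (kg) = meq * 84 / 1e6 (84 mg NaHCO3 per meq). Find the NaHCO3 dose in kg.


Tank volume in L = 208 m^3 * 1000 = 208000 L
Total meq required = 2.93 meq/L * 208000 L = 609440 meq
NaHCO3 mass = 609440 meq * 84 mg/meq / 1e6 = 51.193 kg

51.193 kg


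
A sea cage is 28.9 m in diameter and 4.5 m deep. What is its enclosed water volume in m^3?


r = d/2 = 28.9/2 = 14.45 m
Base area = pi*r^2 = pi*14.45^2 = 655.9724 m^2
Volume = 655.9724 * 4.5 = 2951.88 m^3

2951.88 m^3


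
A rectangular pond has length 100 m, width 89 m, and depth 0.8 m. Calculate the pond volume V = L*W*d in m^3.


Base area = L * W = 100 * 89 = 8900 m^2
Volume = area * depth = 8900 * 0.8 = 7120 m^3

7120 m^3


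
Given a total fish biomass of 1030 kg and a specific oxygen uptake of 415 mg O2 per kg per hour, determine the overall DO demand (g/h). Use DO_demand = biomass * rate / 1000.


Total O2 consumption (mg/h) = 1030 kg * 415 mg/(kg*h) = 427450 mg/h
Convert to g/h: 427450 / 1000 = 427.45 g/h

427.45 g/h


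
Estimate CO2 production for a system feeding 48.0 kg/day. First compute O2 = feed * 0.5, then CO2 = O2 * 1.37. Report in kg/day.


O2 = 48.0 * 0.5 = 24
CO2 = 24 * 1.37 = 32.88

32.88 kg/day


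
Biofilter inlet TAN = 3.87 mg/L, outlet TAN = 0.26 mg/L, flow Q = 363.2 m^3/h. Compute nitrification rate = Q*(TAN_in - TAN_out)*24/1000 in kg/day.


Concentration drop: TAN_in - TAN_out = 3.87 - 0.26 = 3.61 mg/L
Hourly TAN removed = Q * dTAN = 363.2 m^3/h * 3.61 mg/L = 1311.152 g/h  (m^3/h * mg/L = g/h)
Daily TAN removed = 1311.152 * 24 = 31467.648 g/day
Convert to kg/day: 31467.648 / 1000 = 31.467648 kg/day

31.467648 kg/day


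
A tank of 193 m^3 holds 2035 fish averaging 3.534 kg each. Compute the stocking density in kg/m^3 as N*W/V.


Total biomass = 2035 fish * 3.534 kg = 7191.69 kg
Density = total biomass / volume = 7191.69 / 193 = 37.2626 kg/m^3

37.2626 kg/m^3


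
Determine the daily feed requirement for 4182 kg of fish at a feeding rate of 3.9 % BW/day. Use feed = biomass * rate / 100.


Feeding rate fraction = 3.9% / 100 = 0.039
Daily feed = 4182 kg * 0.039 = 163.098 kg/day

163.098 kg/day


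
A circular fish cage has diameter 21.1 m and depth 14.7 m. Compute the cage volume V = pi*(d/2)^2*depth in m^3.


r = d/2 = 21.1/2 = 10.55 m
Base area = pi*r^2 = pi*10.55^2 = 349.66712 m^2
Volume = 349.66712 * 14.7 = 5140.11 m^3

5140.11 m^3


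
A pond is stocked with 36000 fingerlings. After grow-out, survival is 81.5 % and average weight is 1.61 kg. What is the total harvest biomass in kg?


Survivors = 36000 * 81.5/100 = 29340 fish
Harvest biomass = survivors * W_f = 29340 * 1.61 = 47237.4 kg

47237.4 kg


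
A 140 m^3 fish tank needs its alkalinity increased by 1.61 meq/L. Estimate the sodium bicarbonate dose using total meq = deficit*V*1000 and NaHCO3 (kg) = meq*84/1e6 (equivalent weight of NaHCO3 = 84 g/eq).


Tank volume in L = 140 m^3 * 1000 = 140000 L
Total meq required = 1.61 meq/L * 140000 L = 225400 meq
NaHCO3 mass = 225400 meq * 84 mg/meq / 1e6 = 18.9336 kg

18.9336 kg


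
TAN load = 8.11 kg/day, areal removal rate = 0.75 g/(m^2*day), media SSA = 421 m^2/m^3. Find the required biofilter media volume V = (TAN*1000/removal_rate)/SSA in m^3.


A = 8.11*1000 / 0.75 = 10813.333 m^2
V = 10813.333 / 421 = 25.6849

25.6849 m^3


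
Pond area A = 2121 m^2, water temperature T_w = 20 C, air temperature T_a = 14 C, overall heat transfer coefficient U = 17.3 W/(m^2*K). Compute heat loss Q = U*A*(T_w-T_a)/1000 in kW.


Temperature difference dT = 20 - 14 = 6 K
Heat loss (W) = U * A * dT = 17.3 * 2121 * 6 = 220159.8 W
Convert to kW: 220159.8 / 1000 = 220.1598 kW

220.1598 kW


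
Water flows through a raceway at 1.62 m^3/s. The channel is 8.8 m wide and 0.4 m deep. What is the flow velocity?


Cross-sectional area = W * d = 8.8 * 0.4 = 3.52 m^2
Velocity = Q / A = 1.62 / 3.52 = 0.460227 m/s

0.460227 m/s


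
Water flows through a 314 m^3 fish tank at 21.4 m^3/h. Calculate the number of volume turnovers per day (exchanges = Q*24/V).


Daily flow volume = 21.4 m^3/h * 24 h = 513.6 m^3/day
Exchanges = daily flow / tank volume = 513.6 / 314 = 1.63567 exchanges/day

1.63567 exchanges/day


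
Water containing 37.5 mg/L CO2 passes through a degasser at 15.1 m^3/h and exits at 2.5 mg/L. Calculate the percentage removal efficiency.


CO2_out / CO2_in = 2.5 / 37.5 = 0.066666667
Fraction remaining = 0.066666667
efficiency = (1 - 0.066666667) * 100 = 93.3333 %

93.3333 %


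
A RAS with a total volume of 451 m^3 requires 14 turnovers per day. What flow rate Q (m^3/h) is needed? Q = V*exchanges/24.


Daily recirculation volume = 451 m^3 * 14 = 6314 m^3/day
Flow rate Q = daily volume / 24 h = 6314 / 24 = 263.083 m^3/h

263.083 m^3/h


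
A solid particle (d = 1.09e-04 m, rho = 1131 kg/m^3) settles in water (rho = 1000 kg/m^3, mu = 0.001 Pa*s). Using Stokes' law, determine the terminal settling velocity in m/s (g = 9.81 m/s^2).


Density difference: rho_p - rho_f = 1131 - 1000 = 131 kg/m^3
d^2 = (1.09e-04)^2 = 1.1881e-08 m^2
Numerator = (rho_p - rho_f) * g * d^2 = 131 * 9.81 * 1.1881e-08 = 1.5268392e-05
Denominator = 18 * mu = 18 * 0.001 = 0.018
v_s = 1.5268392e-05 / 0.018 = 8.48244e-04 m/s
Check: Re = rho_f * v_s * d / mu = 1000 * 8.48244e-04 * 1.09e-04 / 0.001 = 0.0925 < 1, so Stokes' law applies.

8.48244e-04 m/s


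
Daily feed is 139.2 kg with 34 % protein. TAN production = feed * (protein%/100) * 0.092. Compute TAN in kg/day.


Protein in feed = 139.2 * 34/100 = 47.328 kg/day
TAN = protein * 0.092 = 47.328 * 0.092 = 4.354176 kg/day

4.354176 kg/day


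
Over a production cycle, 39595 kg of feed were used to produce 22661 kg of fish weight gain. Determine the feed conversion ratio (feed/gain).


FCR = feed consumed / weight gained
FCR = 39595 kg / 22661 kg = 1.74728

1.74728


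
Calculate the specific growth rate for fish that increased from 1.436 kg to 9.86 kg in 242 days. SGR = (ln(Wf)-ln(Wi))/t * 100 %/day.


ln(W_f) = ln(9.86) = 2.2884862
ln(W_i) = ln(1.436) = 0.36186147
ln(W_f) - ln(W_i) = 2.2884862 - 0.36186147 = 1.9266247
SGR = 1.9266247 / 242 * 100 = 0.796126 %/day

0.796126 %/day


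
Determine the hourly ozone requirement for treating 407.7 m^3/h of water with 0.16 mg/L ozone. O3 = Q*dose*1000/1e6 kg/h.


O3 demand (mg/h) = Q * dose * 1000 = 407.7 * 0.16 * 1000 = 65232 mg/h
Convert mg to kg: 65232 / 1e6 = 0.065232 kg/h

0.065232 kg/h


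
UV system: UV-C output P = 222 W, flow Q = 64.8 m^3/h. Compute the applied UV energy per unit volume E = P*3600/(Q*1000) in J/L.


Energy delivered per hour = 222 W * 3600 s = 799200 J/h
Volume treated per hour = 64.8 m^3/h * 1000 = 64800 L/h
dose = 799200 / 64800 = 12.3333 J/L

12.3333 J/L


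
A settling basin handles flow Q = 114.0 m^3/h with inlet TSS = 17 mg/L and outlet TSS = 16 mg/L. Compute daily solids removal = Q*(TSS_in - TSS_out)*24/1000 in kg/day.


Concentration drop: TSS_in - TSS_out = 17 - 16 = 1 mg/L
Hourly solids removed = Q * dTSS = 114.0 m^3/h * 1 mg/L = 114 g/h  (m^3/h * mg/L = g/h)
Daily solids removed = 114 * 24 = 2736 g/day
Convert g to kg: 2736 / 1000 = 2.736 kg/day

2.736 kg/day


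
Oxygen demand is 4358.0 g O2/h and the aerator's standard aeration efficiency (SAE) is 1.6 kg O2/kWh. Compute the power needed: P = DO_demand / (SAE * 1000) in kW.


SAE in g O2/kWh = 1.6 * 1000 = 1600 g/kWh
P = DO_demand / SAE_g = 4358.0 / 1600 = 2.72375 kW

2.72375 kW


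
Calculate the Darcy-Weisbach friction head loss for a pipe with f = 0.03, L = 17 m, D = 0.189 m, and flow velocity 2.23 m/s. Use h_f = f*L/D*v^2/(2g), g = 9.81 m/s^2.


v^2 = 2.23^2 = 4.9729 m^2/s^2
L/D = 17/0.189 = 89.94709
h_f = f*(L/D)*v^2/(2g) = 0.03 * 89.94709 * 4.9729 / 19.62 = 0.683942 m

0.683942 m


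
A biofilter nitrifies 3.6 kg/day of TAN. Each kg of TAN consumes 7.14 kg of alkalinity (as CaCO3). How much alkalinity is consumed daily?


Alkalinity factor: 7.14 kg CaCO3 consumed per kg TAN nitrified
alk = 3.6 kg TAN * 7.14 = 25.704 kg CaCO3/day

25.704 kg CaCO3/day


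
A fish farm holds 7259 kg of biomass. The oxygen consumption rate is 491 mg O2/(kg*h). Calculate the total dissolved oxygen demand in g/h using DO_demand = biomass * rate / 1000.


Total O2 consumption (mg/h) = 7259 kg * 491 mg/(kg*h) = 3564169 mg/h
Convert to g/h: 3564169 / 1000 = 3564.169 g/h

3564.169 g/h


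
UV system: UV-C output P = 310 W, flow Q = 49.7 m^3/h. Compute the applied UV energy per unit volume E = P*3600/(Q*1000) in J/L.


Energy delivered per hour = 310 W * 3600 s = 1116000 J/h
Volume treated per hour = 49.7 m^3/h * 1000 = 49700 L/h
dose = 1116000 / 49700 = 22.4547 J/L

22.4547 J/L


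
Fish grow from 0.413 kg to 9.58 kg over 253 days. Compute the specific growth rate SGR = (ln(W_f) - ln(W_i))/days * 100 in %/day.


ln(W_f) = ln(9.58) = 2.2596776
ln(W_i) = ln(0.413) = -0.88430769
ln(W_f) - ln(W_i) = 2.2596776 - -0.88430769 = 3.1439853
SGR = 3.1439853 / 253 * 100 = 1.24268 %/day

1.24268 %/day


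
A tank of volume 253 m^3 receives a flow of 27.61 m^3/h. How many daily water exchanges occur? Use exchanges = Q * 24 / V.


Daily flow volume = 27.61 m^3/h * 24 h = 662.64 m^3/day
Exchanges = daily flow / tank volume = 662.64 / 253 = 2.61913 exchanges/day

2.61913 exchanges/day


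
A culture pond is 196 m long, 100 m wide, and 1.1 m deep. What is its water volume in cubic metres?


Base area = L * W = 196 * 100 = 19600 m^2
Volume = area * depth = 19600 * 1.1 = 21560 m^3

21560 m^3


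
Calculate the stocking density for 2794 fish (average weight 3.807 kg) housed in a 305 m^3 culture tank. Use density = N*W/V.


Total biomass = 2794 fish * 3.807 kg = 10636.758 kg
Density = total biomass / volume = 10636.758 / 305 = 34.8746 kg/m^3

34.8746 kg/m^3


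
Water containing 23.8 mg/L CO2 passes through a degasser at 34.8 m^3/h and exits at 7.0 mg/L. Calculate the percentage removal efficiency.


CO2_out / CO2_in = 7.0 / 23.8 = 0.29411765
Fraction remaining = 0.29411765
efficiency = (1 - 0.29411765) * 100 = 70.5882 %

70.5882 %


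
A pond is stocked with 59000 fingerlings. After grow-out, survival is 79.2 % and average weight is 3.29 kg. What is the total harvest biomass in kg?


Survivors = 59000 * 79.2/100 = 46728 fish
Harvest biomass = survivors * W_f = 46728 * 3.29 = 153735.12 kg

153735.12 kg


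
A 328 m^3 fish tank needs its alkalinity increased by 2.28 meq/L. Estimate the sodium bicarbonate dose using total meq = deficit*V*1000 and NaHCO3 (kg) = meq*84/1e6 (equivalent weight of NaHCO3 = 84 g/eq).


Tank volume in L = 328 m^3 * 1000 = 328000 L
Total meq required = 2.28 meq/L * 328000 L = 747840 meq
NaHCO3 mass = 747840 meq * 84 mg/meq / 1e6 = 62.8186 kg

62.8186 kg


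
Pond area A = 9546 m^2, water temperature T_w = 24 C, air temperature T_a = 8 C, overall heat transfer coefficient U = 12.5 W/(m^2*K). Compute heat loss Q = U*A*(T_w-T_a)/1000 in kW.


Temperature difference dT = 24 - 8 = 16 K
Heat loss (W) = U * A * dT = 12.5 * 9546 * 16 = 1909200 W
Convert to kW: 1909200 / 1000 = 1909.2 kW

1909.2 kW


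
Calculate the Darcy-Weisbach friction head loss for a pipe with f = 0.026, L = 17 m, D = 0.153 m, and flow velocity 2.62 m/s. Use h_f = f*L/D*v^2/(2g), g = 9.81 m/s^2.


v^2 = 2.62^2 = 6.8644 m^2/s^2
L/D = 17/0.153 = 111.11111
h_f = f*(L/D)*v^2/(2g) = 0.026 * 111.11111 * 6.8644 / 19.62 = 1.01073 m

1.01073 m


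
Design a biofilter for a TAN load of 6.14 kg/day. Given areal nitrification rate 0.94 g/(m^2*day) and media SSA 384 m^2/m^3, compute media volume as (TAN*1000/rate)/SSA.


A = 6.14*1000 / 0.94 = 6531.9149 m^2
V = 6531.9149 / 384 = 17.0102

17.0102 m^3


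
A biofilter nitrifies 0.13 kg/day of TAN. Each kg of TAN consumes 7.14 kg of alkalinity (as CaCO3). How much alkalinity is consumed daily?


Alkalinity factor: 7.14 kg CaCO3 consumed per kg TAN nitrified
alk = 0.13 kg TAN * 7.14 = 0.9282 kg CaCO3/day

0.9282 kg CaCO3/day


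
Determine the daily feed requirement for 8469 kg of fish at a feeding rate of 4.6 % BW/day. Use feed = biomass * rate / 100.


Feeding rate fraction = 4.6% / 100 = 0.046
Daily feed = 8469 kg * 0.046 = 389.574 kg/day

389.574 kg/day


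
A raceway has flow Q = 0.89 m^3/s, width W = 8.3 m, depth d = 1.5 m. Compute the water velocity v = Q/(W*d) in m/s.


Cross-sectional area = W * d = 8.3 * 1.5 = 12.45 m^2
Velocity = Q / A = 0.89 / 12.45 = 0.0714859 m/s

0.0714859 m/s


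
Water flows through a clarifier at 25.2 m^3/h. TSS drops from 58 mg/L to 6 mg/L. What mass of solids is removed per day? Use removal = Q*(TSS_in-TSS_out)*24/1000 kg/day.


Concentration drop: TSS_in - TSS_out = 58 - 6 = 52 mg/L
Hourly solids removed = Q * dTSS = 25.2 m^3/h * 52 mg/L = 1310.4 g/h  (m^3/h * mg/L = g/h)
Daily solids removed = 1310.4 * 24 = 31449.6 g/day
Convert g to kg: 31449.6 / 1000 = 31.4496 kg/day

31.4496 kg/day


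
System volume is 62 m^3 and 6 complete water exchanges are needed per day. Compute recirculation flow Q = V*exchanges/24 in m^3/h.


Daily recirculation volume = 62 m^3 * 6 = 372 m^3/day
Flow rate Q = daily volume / 24 h = 372 / 24 = 15.5 m^3/h

15.5 m^3/h


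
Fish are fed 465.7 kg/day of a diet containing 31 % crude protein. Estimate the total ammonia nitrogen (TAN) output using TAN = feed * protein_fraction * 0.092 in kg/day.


Protein in feed = 465.7 * 31/100 = 144.367 kg/day
TAN = protein * 0.092 = 144.367 * 0.092 = 13.281764 kg/day

13.281764 kg/day


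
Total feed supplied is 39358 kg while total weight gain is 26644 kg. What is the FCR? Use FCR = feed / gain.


FCR = feed consumed / weight gained
FCR = 39358 kg / 26644 kg = 1.47718

1.47718


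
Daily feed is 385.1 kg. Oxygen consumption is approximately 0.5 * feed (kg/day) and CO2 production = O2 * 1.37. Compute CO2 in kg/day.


O2 = 385.1 * 0.5 = 192.55
CO2 = 192.55 * 1.37 = 263.7935

263.7935 kg/day


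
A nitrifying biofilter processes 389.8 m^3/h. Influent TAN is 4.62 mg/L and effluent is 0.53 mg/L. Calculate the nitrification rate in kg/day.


Concentration drop: TAN_in - TAN_out = 4.62 - 0.53 = 4.09 mg/L
Hourly TAN removed = Q * dTAN = 389.8 m^3/h * 4.09 mg/L = 1594.282 g/h  (m^3/h * mg/L = g/h)
Daily TAN removed = 1594.282 * 24 = 38262.768 g/day
Convert to kg/day: 38262.768 / 1000 = 38.262768 kg/day

38.262768 kg/day


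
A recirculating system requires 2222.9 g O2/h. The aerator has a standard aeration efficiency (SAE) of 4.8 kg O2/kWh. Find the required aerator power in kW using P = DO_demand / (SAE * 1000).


SAE in g O2/kWh = 4.8 * 1000 = 4800 g/kWh
P = DO_demand / SAE_g = 2222.9 / 4800 = 0.463104 kW

0.463104 kW


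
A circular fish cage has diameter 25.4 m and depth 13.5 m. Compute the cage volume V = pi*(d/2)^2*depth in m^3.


r = d/2 = 25.4/2 = 12.7 m
Base area = pi*r^2 = pi*12.7^2 = 506.70748 m^2
Volume = 506.70748 * 13.5 = 6840.55 m^3

6840.55 m^3


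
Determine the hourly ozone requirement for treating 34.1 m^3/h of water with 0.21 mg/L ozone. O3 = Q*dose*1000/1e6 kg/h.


O3 demand (mg/h) = Q * dose * 1000 = 34.1 * 0.21 * 1000 = 7161 mg/h
Convert mg to kg: 7161 / 1e6 = 0.007161 kg/h

0.007161 kg/h


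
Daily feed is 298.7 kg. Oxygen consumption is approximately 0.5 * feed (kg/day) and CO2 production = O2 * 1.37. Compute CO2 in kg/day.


O2 = 298.7 * 0.5 = 149.35
CO2 = 149.35 * 1.37 = 204.6095

204.6095 kg/day


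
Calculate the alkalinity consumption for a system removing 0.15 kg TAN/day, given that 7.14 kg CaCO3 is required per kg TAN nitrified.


Alkalinity factor: 7.14 kg CaCO3 consumed per kg TAN nitrified
alk = 0.15 kg TAN * 7.14 = 1.071 kg CaCO3/day

1.071 kg CaCO3/day


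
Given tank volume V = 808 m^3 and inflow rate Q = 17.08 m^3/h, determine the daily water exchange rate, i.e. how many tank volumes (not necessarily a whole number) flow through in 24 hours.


Daily flow volume = 17.08 m^3/h * 24 h = 409.92 m^3/day
Exchanges = daily flow / tank volume = 409.92 / 808 = 0.507327 exchanges/day

0.507327 exchanges/day


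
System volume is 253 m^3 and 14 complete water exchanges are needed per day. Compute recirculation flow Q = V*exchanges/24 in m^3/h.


Daily recirculation volume = 253 m^3 * 14 = 3542 m^3/day
Flow rate Q = daily volume / 24 h = 3542 / 24 = 147.583 m^3/h

147.583 m^3/h


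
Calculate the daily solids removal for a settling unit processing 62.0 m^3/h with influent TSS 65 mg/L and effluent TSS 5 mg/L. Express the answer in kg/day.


Concentration drop: TSS_in - TSS_out = 65 - 5 = 60 mg/L
Hourly solids removed = Q * dTSS = 62.0 m^3/h * 60 mg/L = 3720 g/h  (m^3/h * mg/L = g/h)
Daily solids removed = 3720 * 24 = 89280 g/day
Convert g to kg: 89280 / 1000 = 89.28 kg/day

89.28 kg/day


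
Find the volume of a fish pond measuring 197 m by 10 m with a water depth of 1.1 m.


Base area = L * W = 197 * 10 = 1970 m^2
Volume = area * depth = 1970 * 1.1 = 2167 m^3

2167 m^3


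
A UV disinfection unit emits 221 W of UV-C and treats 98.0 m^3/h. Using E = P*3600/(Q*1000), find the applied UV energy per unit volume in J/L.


Energy delivered per hour = 221 W * 3600 s = 795600 J/h
Volume treated per hour = 98.0 m^3/h * 1000 = 98000 L/h
dose = 795600 / 98000 = 8.11837 J/L

8.11837 J/L


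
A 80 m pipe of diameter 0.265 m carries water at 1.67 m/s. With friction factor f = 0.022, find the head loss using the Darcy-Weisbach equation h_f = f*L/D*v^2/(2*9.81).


v^2 = 1.67^2 = 2.7889 m^2/s^2
L/D = 80/0.265 = 301.88679
h_f = f*(L/D)*v^2/(2g) = 0.022 * 301.88679 * 2.7889 / 19.62 = 0.944062 m

0.944062 m


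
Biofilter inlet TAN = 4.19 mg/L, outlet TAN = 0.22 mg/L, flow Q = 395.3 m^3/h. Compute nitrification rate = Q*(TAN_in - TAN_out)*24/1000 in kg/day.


Concentration drop: TAN_in - TAN_out = 4.19 - 0.22 = 3.97 mg/L
Hourly TAN removed = Q * dTAN = 395.3 m^3/h * 3.97 mg/L = 1569.341 g/h  (m^3/h * mg/L = g/h)
Daily TAN removed = 1569.341 * 24 = 37664.184 g/day
Convert to kg/day: 37664.184 / 1000 = 37.664184 kg/day

37.664184 kg/day


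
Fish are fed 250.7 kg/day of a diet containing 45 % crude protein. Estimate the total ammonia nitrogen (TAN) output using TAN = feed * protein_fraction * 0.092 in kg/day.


Protein in feed = 250.7 * 45/100 = 112.815 kg/day
TAN = protein * 0.092 = 112.815 * 0.092 = 10.37898 kg/day

10.37898 kg/day


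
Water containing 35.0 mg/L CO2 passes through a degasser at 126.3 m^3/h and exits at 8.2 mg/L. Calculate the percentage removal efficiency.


CO2_out / CO2_in = 8.2 / 35.0 = 0.23428571
Fraction remaining = 0.23428571
efficiency = (1 - 0.23428571) * 100 = 76.5714 %

76.5714 %


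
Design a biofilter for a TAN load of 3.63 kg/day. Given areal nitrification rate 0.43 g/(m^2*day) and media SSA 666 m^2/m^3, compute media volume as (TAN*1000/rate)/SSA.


A = 3.63*1000 / 0.43 = 8441.8605 m^2
V = 8441.8605 / 666 = 12.6755

12.6755 m^3


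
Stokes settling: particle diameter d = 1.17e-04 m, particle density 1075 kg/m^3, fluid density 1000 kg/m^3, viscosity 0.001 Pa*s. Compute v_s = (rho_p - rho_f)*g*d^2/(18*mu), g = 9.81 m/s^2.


Density difference: rho_p - rho_f = 1075 - 1000 = 75 kg/m^3
d^2 = (1.17e-04)^2 = 1.3689e-08 m^2
Numerator = (rho_p - rho_f) * g * d^2 = 75 * 9.81 * 1.3689e-08 = 1.0071682e-05
Denominator = 18 * mu = 18 * 0.001 = 0.018
v_s = 1.0071682e-05 / 0.018 = 5.59538e-04 m/s
Check: Re = rho_f * v_s * d / mu = 1000 * 5.59538e-04 * 1.17e-04 / 0.001 = 0.0655 < 1, so Stokes' law applies.

5.59538e-04 m/s


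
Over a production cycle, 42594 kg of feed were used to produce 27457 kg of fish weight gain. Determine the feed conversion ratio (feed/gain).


FCR = feed consumed / weight gained
FCR = 42594 kg / 27457 kg = 1.5513

1.5513


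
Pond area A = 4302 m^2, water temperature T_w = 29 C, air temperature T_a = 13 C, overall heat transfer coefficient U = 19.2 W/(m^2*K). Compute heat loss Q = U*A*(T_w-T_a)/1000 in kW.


Temperature difference dT = 29 - 13 = 16 K
Heat loss (W) = U * A * dT = 19.2 * 4302 * 16 = 1321574.4 W
Convert to kW: 1321574.4 / 1000 = 1321.5744 kW

1321.5744 kW


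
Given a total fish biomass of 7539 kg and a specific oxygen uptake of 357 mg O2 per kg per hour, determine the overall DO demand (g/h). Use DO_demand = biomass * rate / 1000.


Total O2 consumption (mg/h) = 7539 kg * 357 mg/(kg*h) = 2691423 mg/h
Convert to g/h: 2691423 / 1000 = 2691.423 g/h

2691.423 g/h


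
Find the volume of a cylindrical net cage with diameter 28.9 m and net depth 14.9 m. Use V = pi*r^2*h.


r = d/2 = 28.9/2 = 14.45 m
Base area = pi*r^2 = pi*14.45^2 = 655.9724 m^2
Volume = 655.9724 * 14.9 = 9773.99 m^3

9773.99 m^3


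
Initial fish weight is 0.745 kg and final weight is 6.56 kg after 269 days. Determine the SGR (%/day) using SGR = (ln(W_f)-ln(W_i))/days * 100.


ln(W_f) = ln(6.56) = 1.8809906
ln(W_i) = ln(0.745) = -0.29437106
ln(W_f) - ln(W_i) = 1.8809906 - -0.29437106 = 2.1753617
SGR = 2.1753617 / 269 * 100 = 0.808685 %/day

0.808685 %/day


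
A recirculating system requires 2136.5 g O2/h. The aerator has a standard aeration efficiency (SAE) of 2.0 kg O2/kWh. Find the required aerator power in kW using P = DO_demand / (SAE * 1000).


SAE in g O2/kWh = 2.0 * 1000 = 2000 g/kWh
P = DO_demand / SAE_g = 2136.5 / 2000 = 1.06825 kW

1.06825 kW


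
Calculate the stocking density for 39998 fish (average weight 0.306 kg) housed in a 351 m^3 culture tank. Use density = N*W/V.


Total biomass = 39998 fish * 0.306 kg = 12239.388 kg
Density = total biomass / volume = 12239.388 / 351 = 34.8701 kg/m^3

34.8701 kg/m^3


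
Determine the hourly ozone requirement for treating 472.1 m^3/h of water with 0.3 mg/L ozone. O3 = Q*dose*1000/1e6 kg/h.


O3 demand (mg/h) = Q * dose * 1000 = 472.1 * 0.3 * 1000 = 141630 mg/h
Convert mg to kg: 141630 / 1e6 = 0.14163 kg/h

0.14163 kg/h


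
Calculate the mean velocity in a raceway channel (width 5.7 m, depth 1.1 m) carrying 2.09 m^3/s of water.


Cross-sectional area = W * d = 5.7 * 1.1 = 6.27 m^2
Velocity = Q / A = 2.09 / 6.27 = 0.333333 m/s

0.333333 m/s


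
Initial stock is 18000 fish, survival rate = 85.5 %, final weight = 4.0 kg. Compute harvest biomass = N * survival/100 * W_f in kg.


Survivors = 18000 * 85.5/100 = 15390 fish
Harvest biomass = survivors * W_f = 15390 * 4.0 = 61560 kg

61560 kg


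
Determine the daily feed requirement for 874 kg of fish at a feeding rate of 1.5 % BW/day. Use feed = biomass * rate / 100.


Feeding rate fraction = 1.5% / 100 = 0.015
Daily feed = 874 kg * 0.015 = 13.11 kg/day

13.11 kg/day


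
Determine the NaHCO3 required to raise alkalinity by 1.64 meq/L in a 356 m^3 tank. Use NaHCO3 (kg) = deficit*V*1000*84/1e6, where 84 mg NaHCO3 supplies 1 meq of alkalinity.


Tank volume in L = 356 m^3 * 1000 = 356000 L
Total meq required = 1.64 meq/L * 356000 L = 583840 meq
NaHCO3 mass = 583840 meq * 84 mg/meq / 1e6 = 49.0426 kg

49.0426 kg


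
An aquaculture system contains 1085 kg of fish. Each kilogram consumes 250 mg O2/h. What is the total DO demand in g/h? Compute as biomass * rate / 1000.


Total O2 consumption (mg/h) = 1085 kg * 250 mg/(kg*h) = 271250 mg/h
Convert to g/h: 271250 / 1000 = 271.25 g/h

271.25 g/h


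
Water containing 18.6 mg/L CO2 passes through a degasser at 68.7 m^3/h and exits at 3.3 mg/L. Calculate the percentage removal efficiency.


CO2_out / CO2_in = 3.3 / 18.6 = 0.17741935
Fraction remaining = 0.17741935
efficiency = (1 - 0.17741935) * 100 = 82.2581 %

82.2581 %


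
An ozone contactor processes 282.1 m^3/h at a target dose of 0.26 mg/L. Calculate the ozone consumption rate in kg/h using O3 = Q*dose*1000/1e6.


O3 demand (mg/h) = Q * dose * 1000 = 282.1 * 0.26 * 1000 = 73346 mg/h
Convert mg to kg: 73346 / 1e6 = 0.073346 kg/h

0.073346 kg/h


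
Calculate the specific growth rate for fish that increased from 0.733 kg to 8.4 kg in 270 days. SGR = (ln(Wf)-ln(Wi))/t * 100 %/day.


ln(W_f) = ln(8.4) = 2.1282317
ln(W_i) = ln(0.733) = -0.31060958
ln(W_f) - ln(W_i) = 2.1282317 - -0.31060958 = 2.4388413
SGR = 2.4388413 / 270 * 100 = 0.903275 %/day

0.903275 %/day


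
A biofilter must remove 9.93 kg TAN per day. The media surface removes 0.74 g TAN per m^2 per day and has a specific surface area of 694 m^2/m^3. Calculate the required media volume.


A = 9.93*1000 / 0.74 = 13418.919 m^2
V = 13418.919 / 694 = 19.3356

19.3356 m^3


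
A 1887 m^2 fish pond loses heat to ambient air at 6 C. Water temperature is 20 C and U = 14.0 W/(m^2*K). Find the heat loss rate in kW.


Temperature difference dT = 20 - 6 = 14 K
Heat loss (W) = U * A * dT = 14.0 * 1887 * 14 = 369852 W
Convert to kW: 369852 / 1000 = 369.852 kW

369.852 kW


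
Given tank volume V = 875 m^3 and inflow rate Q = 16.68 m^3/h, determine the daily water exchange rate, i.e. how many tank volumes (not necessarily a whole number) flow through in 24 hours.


Daily flow volume = 16.68 m^3/h * 24 h = 400.32 m^3/day
Exchanges = daily flow / tank volume = 400.32 / 875 = 0.457509 exchanges/day

0.457509 exchanges/day


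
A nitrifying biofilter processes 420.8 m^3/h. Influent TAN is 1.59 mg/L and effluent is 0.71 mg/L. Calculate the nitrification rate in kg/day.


Concentration drop: TAN_in - TAN_out = 1.59 - 0.71 = 0.88 mg/L
Hourly TAN removed = Q * dTAN = 420.8 m^3/h * 0.88 mg/L = 370.304 g/h  (m^3/h * mg/L = g/h)
Daily TAN removed = 370.304 * 24 = 8887.296 g/day
Convert to kg/day: 8887.296 / 1000 = 8.887296 kg/day

8.887296 kg/day


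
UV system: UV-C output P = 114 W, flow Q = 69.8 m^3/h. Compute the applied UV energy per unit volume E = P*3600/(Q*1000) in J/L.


Energy delivered per hour = 114 W * 3600 s = 410400 J/h
Volume treated per hour = 69.8 m^3/h * 1000 = 69800 L/h
dose = 410400 / 69800 = 5.87966 J/L

5.87966 J/L


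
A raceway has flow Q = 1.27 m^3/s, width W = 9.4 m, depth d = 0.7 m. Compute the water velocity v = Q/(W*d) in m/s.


Cross-sectional area = W * d = 9.4 * 0.7 = 6.58 m^2
Velocity = Q / A = 1.27 / 6.58 = 0.193009 m/s

0.193009 m/s


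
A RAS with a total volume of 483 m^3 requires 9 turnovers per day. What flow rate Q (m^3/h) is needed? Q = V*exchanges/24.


Daily recirculation volume = 483 m^3 * 9 = 4347 m^3/day
Flow rate Q = daily volume / 24 h = 4347 / 24 = 181.125 m^3/h

181.125 m^3/h


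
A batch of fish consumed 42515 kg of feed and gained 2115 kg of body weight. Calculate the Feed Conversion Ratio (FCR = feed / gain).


FCR = feed consumed / weight gained
FCR = 42515 kg / 2115 kg = 20.1017

20.1017


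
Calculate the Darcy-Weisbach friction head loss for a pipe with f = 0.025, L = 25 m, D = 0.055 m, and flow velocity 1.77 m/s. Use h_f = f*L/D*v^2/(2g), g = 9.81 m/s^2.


v^2 = 1.77^2 = 3.1329 m^2/s^2
L/D = 25/0.055 = 454.54545
h_f = f*(L/D)*v^2/(2g) = 0.025 * 454.54545 * 3.1329 / 19.62 = 1.81453 m

1.81453 m


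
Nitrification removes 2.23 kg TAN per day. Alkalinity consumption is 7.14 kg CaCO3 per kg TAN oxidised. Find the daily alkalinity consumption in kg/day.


Alkalinity factor: 7.14 kg CaCO3 consumed per kg TAN nitrified
alk = 2.23 kg TAN * 7.14 = 15.9222 kg CaCO3/day

15.9222 kg CaCO3/day


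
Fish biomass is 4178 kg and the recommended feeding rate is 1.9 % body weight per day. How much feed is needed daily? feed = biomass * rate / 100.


Feeding rate fraction = 1.9% / 100 = 0.019
Daily feed = 4178 kg * 0.019 = 79.382 kg/day

79.382 kg/day


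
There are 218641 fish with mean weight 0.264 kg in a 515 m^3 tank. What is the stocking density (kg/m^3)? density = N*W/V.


Total biomass = 218641 fish * 0.264 kg = 57721.224 kg
Density = total biomass / volume = 57721.224 / 515 = 112.08 kg/m^3

112.08 kg/m^3


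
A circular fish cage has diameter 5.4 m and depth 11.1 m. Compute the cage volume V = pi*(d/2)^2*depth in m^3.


r = d/2 = 5.4/2 = 2.7 m
Base area = pi*r^2 = pi*2.7^2 = 22.90221 m^2
Volume = 22.90221 * 11.1 = 254.215 m^3

254.215 m^3


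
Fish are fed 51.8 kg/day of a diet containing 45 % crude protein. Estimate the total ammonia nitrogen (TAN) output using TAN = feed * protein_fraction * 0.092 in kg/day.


Protein in feed = 51.8 * 45/100 = 23.31 kg/day
TAN = protein * 0.092 = 23.31 * 0.092 = 2.14452 kg/day

2.14452 kg/day


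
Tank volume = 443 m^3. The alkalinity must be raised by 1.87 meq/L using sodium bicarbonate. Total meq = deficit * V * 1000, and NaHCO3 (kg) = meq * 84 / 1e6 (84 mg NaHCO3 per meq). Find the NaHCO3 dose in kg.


Tank volume in L = 443 m^3 * 1000 = 443000 L
Total meq required = 1.87 meq/L * 443000 L = 828410 meq
NaHCO3 mass = 828410 meq * 84 mg/meq / 1e6 = 69.5864 kg

69.5864 kg


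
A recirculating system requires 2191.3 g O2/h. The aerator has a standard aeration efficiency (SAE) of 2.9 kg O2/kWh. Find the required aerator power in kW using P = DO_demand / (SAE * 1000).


SAE in g O2/kWh = 2.9 * 1000 = 2900 g/kWh
P = DO_demand / SAE_g = 2191.3 / 2900 = 0.755621 kW

0.755621 kW


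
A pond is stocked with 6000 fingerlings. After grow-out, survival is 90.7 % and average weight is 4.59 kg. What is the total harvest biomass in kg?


Survivors = 6000 * 90.7/100 = 5442 fish
Harvest biomass = survivors * W_f = 5442 * 4.59 = 24978.78 kg

24978.78 kg


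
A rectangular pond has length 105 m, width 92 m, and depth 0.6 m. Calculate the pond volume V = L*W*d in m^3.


Base area = L * W = 105 * 92 = 9660 m^2
Volume = area * depth = 9660 * 0.6 = 5796 m^3

5796 m^3


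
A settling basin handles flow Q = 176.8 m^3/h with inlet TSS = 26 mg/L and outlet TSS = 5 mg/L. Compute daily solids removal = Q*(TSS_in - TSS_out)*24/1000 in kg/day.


Concentration drop: TSS_in - TSS_out = 26 - 5 = 21 mg/L
Hourly solids removed = Q * dTSS = 176.8 m^3/h * 21 mg/L = 3712.8 g/h  (m^3/h * mg/L = g/h)
Daily solids removed = 3712.8 * 24 = 89107.2 g/day
Convert g to kg: 89107.2 / 1000 = 89.1072 kg/day

89.1072 kg/day


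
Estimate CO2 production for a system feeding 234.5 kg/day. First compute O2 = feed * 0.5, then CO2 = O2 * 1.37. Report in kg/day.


O2 = 234.5 * 0.5 = 117.25
CO2 = 117.25 * 1.37 = 160.6325

160.6325 kg/day


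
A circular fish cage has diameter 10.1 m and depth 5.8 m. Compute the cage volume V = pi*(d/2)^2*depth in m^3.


r = d/2 = 10.1/2 = 5.05 m
Base area = pi*r^2 = pi*5.05^2 = 80.118467 m^2
Volume = 80.118467 * 5.8 = 464.687 m^3

464.687 m^3


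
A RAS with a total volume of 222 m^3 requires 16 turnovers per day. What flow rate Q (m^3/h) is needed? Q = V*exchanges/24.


Daily recirculation volume = 222 m^3 * 16 = 3552 m^3/day
Flow rate Q = daily volume / 24 h = 3552 / 24 = 148 m^3/h

148 m^3/h


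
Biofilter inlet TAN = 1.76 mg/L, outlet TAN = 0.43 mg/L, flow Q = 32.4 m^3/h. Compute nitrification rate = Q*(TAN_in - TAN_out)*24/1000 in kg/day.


Concentration drop: TAN_in - TAN_out = 1.76 - 0.43 = 1.33 mg/L
Hourly TAN removed = Q * dTAN = 32.4 m^3/h * 1.33 mg/L = 43.092 g/h  (m^3/h * mg/L = g/h)
Daily TAN removed = 43.092 * 24 = 1034.208 g/day
Convert to kg/day: 1034.208 / 1000 = 1.034208 kg/day

1.034208 kg/day


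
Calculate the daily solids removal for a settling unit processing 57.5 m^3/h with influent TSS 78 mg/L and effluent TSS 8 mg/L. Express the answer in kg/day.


Concentration drop: TSS_in - TSS_out = 78 - 8 = 70 mg/L
Hourly solids removed = Q * dTSS = 57.5 m^3/h * 70 mg/L = 4025 g/h  (m^3/h * mg/L = g/h)
Daily solids removed = 4025 * 24 = 96600 g/day
Convert g to kg: 96600 / 1000 = 96.6 kg/day

96.6 kg/day


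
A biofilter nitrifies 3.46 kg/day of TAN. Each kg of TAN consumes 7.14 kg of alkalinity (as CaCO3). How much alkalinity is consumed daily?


Alkalinity factor: 7.14 kg CaCO3 consumed per kg TAN nitrified
alk = 3.46 kg TAN * 7.14 = 24.7044 kg CaCO3/day

24.7044 kg CaCO3/day


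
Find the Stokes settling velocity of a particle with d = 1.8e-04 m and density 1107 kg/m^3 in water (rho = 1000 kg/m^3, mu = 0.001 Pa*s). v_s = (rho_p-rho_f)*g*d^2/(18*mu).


Density difference: rho_p - rho_f = 1107 - 1000 = 107 kg/m^3
d^2 = (1.8e-04)^2 = 3.24e-08 m^2
Numerator = (rho_p - rho_f) * g * d^2 = 107 * 9.81 * 3.24e-08 = 3.4009308e-05
Denominator = 18 * mu = 18 * 0.001 = 0.018
v_s = 3.4009308e-05 / 0.018 = 0.00188941 m/s
Check: Re = rho_f * v_s * d / mu = 1000 * 0.00188941 * 1.8e-04 / 0.001 = 0.34 < 1, so Stokes' law applies.

0.00188941 m/s


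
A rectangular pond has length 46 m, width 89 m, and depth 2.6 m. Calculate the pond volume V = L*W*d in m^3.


Base area = L * W = 46 * 89 = 4094 m^2
Volume = area * depth = 4094 * 2.6 = 10644.4 m^3

10644.4 m^3


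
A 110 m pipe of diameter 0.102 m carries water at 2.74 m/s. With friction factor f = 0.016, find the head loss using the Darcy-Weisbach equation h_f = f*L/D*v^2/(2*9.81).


v^2 = 2.74^2 = 7.5076 m^2/s^2
L/D = 110/0.102 = 1078.4314
h_f = f*(L/D)*v^2/(2g) = 0.016 * 1078.4314 * 7.5076 / 19.62 = 6.60259 m

6.60259 m


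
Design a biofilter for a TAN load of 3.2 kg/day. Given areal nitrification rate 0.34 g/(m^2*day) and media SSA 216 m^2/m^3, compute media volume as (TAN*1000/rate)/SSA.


A = 3.2*1000 / 0.34 = 9411.7647 m^2
V = 9411.7647 / 216 = 43.573

43.573 m^3


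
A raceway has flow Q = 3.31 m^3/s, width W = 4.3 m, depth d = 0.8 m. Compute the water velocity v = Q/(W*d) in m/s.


Cross-sectional area = W * d = 4.3 * 0.8 = 3.44 m^2
Velocity = Q / A = 3.31 / 3.44 = 0.962209 m/s

0.962209 m/s


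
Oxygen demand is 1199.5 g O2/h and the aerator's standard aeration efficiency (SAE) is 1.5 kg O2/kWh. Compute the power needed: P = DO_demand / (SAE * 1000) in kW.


SAE in g O2/kWh = 1.5 * 1000 = 1500 g/kWh
P = DO_demand / SAE_g = 1199.5 / 1500 = 0.799667 kW

0.799667 kW


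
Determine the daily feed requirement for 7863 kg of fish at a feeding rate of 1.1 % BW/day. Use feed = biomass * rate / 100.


Feeding rate fraction = 1.1% / 100 = 0.011
Daily feed = 7863 kg * 0.011 = 86.493 kg/day

86.493 kg/day


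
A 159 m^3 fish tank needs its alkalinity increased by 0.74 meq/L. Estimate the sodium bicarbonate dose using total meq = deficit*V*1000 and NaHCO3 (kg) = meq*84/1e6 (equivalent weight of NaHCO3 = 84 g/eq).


Tank volume in L = 159 m^3 * 1000 = 159000 L
Total meq required = 0.74 meq/L * 159000 L = 117660 meq
NaHCO3 mass = 117660 meq * 84 mg/meq / 1e6 = 9.88344 kg

9.88344 kg


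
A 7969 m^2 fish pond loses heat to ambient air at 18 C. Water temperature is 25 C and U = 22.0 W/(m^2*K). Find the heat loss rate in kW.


Temperature difference dT = 25 - 18 = 7 K
Heat loss (W) = U * A * dT = 22.0 * 7969 * 7 = 1227226 W
Convert to kW: 1227226 / 1000 = 1227.226 kW

1227.226 kW


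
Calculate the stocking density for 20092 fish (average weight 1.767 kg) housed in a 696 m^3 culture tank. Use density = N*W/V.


Total biomass = 20092 fish * 1.767 kg = 35502.564 kg
Density = total biomass / volume = 35502.564 / 696 = 51.0094 kg/m^3

51.0094 kg/m^3


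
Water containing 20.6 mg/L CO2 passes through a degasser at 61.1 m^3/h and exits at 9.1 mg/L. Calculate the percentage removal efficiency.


CO2_out / CO2_in = 9.1 / 20.6 = 0.44174757
Fraction remaining = 0.44174757
efficiency = (1 - 0.44174757) * 100 = 55.8252 %

55.8252 %


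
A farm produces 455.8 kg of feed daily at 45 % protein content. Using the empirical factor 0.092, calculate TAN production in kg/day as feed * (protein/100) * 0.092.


Protein in feed = 455.8 * 45/100 = 205.11 kg/day
TAN = protein * 0.092 = 205.11 * 0.092 = 18.87012 kg/day

18.87012 kg/day


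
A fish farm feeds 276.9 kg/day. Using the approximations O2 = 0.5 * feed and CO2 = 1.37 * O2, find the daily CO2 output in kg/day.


O2 = 276.9 * 0.5 = 138.45
CO2 = 138.45 * 1.37 = 189.6765

189.6765 kg/day


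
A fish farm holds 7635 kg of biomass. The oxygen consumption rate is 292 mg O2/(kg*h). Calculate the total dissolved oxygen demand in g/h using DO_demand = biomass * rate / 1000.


Total O2 consumption (mg/h) = 7635 kg * 292 mg/(kg*h) = 2229420 mg/h
Convert to g/h: 2229420 / 1000 = 2229.42 g/h

2229.42 g/h


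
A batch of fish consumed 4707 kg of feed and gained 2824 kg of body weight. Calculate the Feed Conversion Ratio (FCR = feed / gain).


FCR = feed consumed / weight gained
FCR = 4707 kg / 2824 kg = 1.66678

1.66678


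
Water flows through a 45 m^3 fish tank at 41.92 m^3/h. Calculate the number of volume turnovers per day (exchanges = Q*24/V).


Daily flow volume = 41.92 m^3/h * 24 h = 1006.08 m^3/day
Exchanges = daily flow / tank volume = 1006.08 / 45 = 22.3573 exchanges/day

22.3573 exchanges/day


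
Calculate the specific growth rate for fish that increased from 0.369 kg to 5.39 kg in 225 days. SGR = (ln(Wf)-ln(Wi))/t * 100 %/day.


ln(W_f) = ln(5.39) = 1.6845454
ln(W_i) = ln(0.369) = -0.99695863
ln(W_f) - ln(W_i) = 1.6845454 - -0.99695863 = 2.681504
SGR = 2.681504 / 225 * 100 = 1.19178 %/day

1.19178 %/day


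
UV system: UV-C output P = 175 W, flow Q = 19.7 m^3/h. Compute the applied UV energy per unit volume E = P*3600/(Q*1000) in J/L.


Energy delivered per hour = 175 W * 3600 s = 630000 J/h
Volume treated per hour = 19.7 m^3/h * 1000 = 19700 L/h
dose = 630000 / 19700 = 31.9797 J/L

31.9797 J/L


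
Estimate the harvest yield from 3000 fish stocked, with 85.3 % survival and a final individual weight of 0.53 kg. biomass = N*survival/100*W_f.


Survivors = 3000 * 85.3/100 = 2559 fish
Harvest biomass = survivors * W_f = 2559 * 0.53 = 1356.27 kg

1356.27 kg


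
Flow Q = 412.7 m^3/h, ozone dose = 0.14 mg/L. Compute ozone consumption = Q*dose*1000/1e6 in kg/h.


O3 demand (mg/h) = Q * dose * 1000 = 412.7 * 0.14 * 1000 = 57778 mg/h
Convert mg to kg: 57778 / 1e6 = 0.057778 kg/h

0.057778 kg/h


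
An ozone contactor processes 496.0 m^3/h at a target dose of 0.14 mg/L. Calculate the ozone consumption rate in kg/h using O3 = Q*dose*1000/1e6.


O3 demand (mg/h) = Q * dose * 1000 = 496.0 * 0.14 * 1000 = 69440 mg/h
Convert mg to kg: 69440 / 1e6 = 0.06944 kg/h

0.06944 kg/h


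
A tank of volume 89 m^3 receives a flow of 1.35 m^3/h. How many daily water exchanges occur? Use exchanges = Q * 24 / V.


Daily flow volume = 1.35 m^3/h * 24 h = 32.4 m^3/day
Exchanges = daily flow / tank volume = 32.4 / 89 = 0.364045 exchanges/day

0.364045 exchanges/day


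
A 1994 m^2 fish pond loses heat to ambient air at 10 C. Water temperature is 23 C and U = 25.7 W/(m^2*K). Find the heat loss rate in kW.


Temperature difference dT = 23 - 10 = 13 K
Heat loss (W) = U * A * dT = 25.7 * 1994 * 13 = 666195.4 W
Convert to kW: 666195.4 / 1000 = 666.1954 kW

666.1954 kW


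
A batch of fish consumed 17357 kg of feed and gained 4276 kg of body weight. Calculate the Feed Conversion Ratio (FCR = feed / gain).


FCR = feed consumed / weight gained
FCR = 17357 kg / 4276 kg = 4.05917

4.05917


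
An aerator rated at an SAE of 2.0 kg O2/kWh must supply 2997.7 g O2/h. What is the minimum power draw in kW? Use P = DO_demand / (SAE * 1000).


SAE in g O2/kWh = 2.0 * 1000 = 2000 g/kWh
P = DO_demand / SAE_g = 2997.7 / 2000 = 1.49885 kW

1.49885 kW


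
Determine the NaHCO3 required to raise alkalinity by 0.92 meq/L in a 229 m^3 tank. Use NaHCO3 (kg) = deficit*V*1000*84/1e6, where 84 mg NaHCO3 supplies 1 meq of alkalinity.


Tank volume in L = 229 m^3 * 1000 = 229000 L
Total meq required = 0.92 meq/L * 229000 L = 210680 meq
NaHCO3 mass = 210680 meq * 84 mg/meq / 1e6 = 17.6971 kg

17.6971 kg
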